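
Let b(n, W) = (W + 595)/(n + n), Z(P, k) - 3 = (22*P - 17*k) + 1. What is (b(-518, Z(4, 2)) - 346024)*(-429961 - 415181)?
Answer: 151483893120207/518 ≈ 2.9244e+11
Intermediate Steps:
Z(P, k) = 4 - 17*k + 22*P (Z(P, k) = 3 + ((22*P - 17*k) + 1) = 3 + ((-17*k + 22*P) + 1) = 3 + (1 - 17*k + 22*P) = 4 - 17*k + 22*P)
b(n, W) = (595 + W)/(2*n) (b(n, W) = (595 + W)/((2*n)) = (595 + W)*(1/(2*n)) = (595 + W)/(2*n))
(b(-518, Z(4, 2)) - 346024)*(-429961 - 415181) = ((1/2)*(595 + (4 - 17*2 + 22*4))/(-518) - 346024)*(-429961 - 415181) = ((1/2)*(-1/518)*(595 + (4 - 34 + 88)) - 346024)*(-845142) = ((1/2)*(-1/518)*(595 + 58) - 346024)*(-845142) = ((1/2)*(-1/518)*653 - 346024)*(-845142) = (-653/1036 - 346024)*(-845142) = -358481517/1036*(-845142) = 151483893120207/518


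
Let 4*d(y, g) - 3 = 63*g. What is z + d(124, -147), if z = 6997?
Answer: 9365/2 ≈ 4682.5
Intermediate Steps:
d(y, g) = 3/4 + 63*g/4 (d(y, g) = 3/4 + (63*g)/4 = 3/4 + 63*g/4)
z + d(124, -147) = 6997 + (3/4 + (63/4)*(-147)) = 6997 + (3/4 - 9261/4) = 6997 - 4629/2 = 9365/2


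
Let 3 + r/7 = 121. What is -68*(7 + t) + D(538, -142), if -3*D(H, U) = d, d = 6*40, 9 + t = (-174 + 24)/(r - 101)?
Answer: 2032/29 ≈ 70.069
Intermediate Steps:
r = 826 (r = -21 + 7*121 = -21 + 847 = 826)
t = -267/29 (t = -9 + (-174 + 24)/(826 - 101) = -9 - 150/725 = -9 - 150*1/725 = -9 - 6/29 = -267/29 ≈ -9.2069)
d = 240
D(H, U) = -80 (D(H, U) = -1/3*240 = -80)
-68*(7 + t) + D(538, -142) = -68*(7 - 267/29) - 80 = -68*(-64/29) - 80 = 4352/29 - 80 = 2032/29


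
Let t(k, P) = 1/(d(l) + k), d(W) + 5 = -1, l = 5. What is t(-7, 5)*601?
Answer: -601/13 ≈ -46.231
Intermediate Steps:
d(W) = -6 (d(W) = -5 - 1 = -6)
t(k, P) = 1/(-6 + k)
t(-7, 5)*601 = 601/(-6 - 7) = 601/(-13) = -1/13*601 = -601/13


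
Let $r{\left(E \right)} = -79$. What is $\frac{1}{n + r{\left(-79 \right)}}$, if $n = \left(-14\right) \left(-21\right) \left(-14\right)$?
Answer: $- \frac{1}{4195} \approx -0.00023838$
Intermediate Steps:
$n = -4116$ ($n = 294 \left(-14\right) = -4116$)
$\frac{1}{n + r{\left(-79 \right)}} = \frac{1}{-4116 - 79} = \frac{1}{-4195} = - \frac{1}{4195}$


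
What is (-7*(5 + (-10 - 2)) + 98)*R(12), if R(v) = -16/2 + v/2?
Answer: -294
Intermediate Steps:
R(v) = -8 + v/2 (R(v) = -16*1/2 + v*(1/2) = -8 + v/2)
(-7*(5 + (-10 - 2)) + 98)*R(12) = (-7*(5 + (-10 - 2)) + 98)*(-8 + (1/2)*12) = (-7*(5 - 12) + 98)*(-8 + 6) = (-7*(-7) + 98)*(-2) = (49 + 98)*(-2) = 147*(-2) = -294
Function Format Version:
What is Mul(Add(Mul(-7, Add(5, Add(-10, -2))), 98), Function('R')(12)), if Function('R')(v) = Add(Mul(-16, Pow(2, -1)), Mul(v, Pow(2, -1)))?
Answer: -294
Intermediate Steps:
Function('R')(v) = Add(-8, Mul(Rational(1, 2), v)) (Function('R')(v) = Add(Mul(-16, Rational(1, 2)), Mul(v, Rational(1, 2))) = Add(-8, Mul(Rational(1, 2), v)))
Mul(Add(Mul(-7, Add(5, Add(-10, -2))), 98), Function('R')(12)) = Mul(Add(Mul(-7, Add(5, Add(-10, -2))), 98), Add(-8, Mul(Rational(1, 2), 12))) = Mul(Add(Mul(-7, Add(5, -12)), 98), Add(-8, 6)) = Mul(Add(Mul(-7, -7), 98), -2) = Mul(Add(49, 98), -2) = Mul(147, -2) = -294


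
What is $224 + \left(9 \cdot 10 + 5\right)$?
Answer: $319$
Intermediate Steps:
$224 + \left(9 \cdot 10 + 5\right) = 224 + \left(90 + 5\right) = 224 + 95 = 319$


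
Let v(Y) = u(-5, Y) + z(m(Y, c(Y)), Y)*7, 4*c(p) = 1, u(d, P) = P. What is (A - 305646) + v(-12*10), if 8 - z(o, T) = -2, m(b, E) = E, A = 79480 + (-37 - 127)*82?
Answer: -239664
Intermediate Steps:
A = 66032 (A = 79480 - 164*82 = 79480 - 13448 = 66032)
c(p) = ¼ (c(p) = (¼)*1 = ¼)
z(o, T) = 10 (z(o, T) = 8 - 1*(-2) = 8 + 2 = 10)
v(Y) = 70 + Y (v(Y) = Y + 10*7 = Y + 70 = 70 + Y)
(A - 305646) + v(-12*10) = (66032 - 305646) + (70 - 12*10) = -239614 + (70 - 120) = -239614 - 50 = -239664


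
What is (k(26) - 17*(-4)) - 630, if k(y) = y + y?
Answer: -510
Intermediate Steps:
k(y) = 2*y
(k(26) - 17*(-4)) - 630 = (2*26 - 17*(-4)) - 630 = (52 + 68) - 630 = 120 - 630 = -510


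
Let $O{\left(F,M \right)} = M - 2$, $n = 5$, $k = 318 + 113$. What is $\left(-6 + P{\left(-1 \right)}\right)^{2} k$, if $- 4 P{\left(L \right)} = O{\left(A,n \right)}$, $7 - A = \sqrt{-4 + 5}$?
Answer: $\frac{314199}{16} \approx 19637.0$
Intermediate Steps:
$k = 431$
$A = 6$ ($A = 7 - \sqrt{-4 + 5} = 7 - \sqrt{1} = 7 - 1 = 6$)
$O{\left(F,M \right)} = -2 + M$
$P{\left(L \right)} = - \frac{3}{4}$ ($P{\left(L \right)} = - \frac{-2 + 5}{4} = \left(- \frac{1}{4}\right) 3 = - \frac{3}{4}$)
$\left(-6 + P{\left(-1 \right)}\right)^{2} k = \left(-6 - \frac{3}{4}\right)^{2} \cdot 431 = \left(- \frac{27}{4}\right)^{2} \cdot 431 = \frac{729}{16} \cdot 431 = \frac{314199}{16}$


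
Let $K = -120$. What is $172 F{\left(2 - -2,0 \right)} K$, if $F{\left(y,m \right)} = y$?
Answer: $-82560$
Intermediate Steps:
$172 F{\left(2 - -2,0 \right)} K = 172 \left(2 - -2\right) \left(-120\right) = 172 \left(2 + 2\right) \left(-120\right) = 172 \cdot 4 \left(-120\right) = 688 \left(-120\right) = -82560$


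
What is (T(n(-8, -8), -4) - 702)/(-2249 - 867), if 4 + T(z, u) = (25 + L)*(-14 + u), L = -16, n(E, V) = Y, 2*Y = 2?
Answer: 217/779 ≈ 0.27856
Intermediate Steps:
Y = 1 (Y = (½)*2 = 1)
n(E, V) = 1
T(z, u) = -130 + 9*u (T(z, u) = -4 + (25 - 16)*(-14 + u) = -4 + 9*(-14 + u) = -4 + (-126 + 9*u) = -130 + 9*u)
(T(n(-8, -8), -4) - 702)/(-2249 - 867) = ((-130 + 9*(-4)) - 702)/(-2249 - 867) = ((-130 - 36) - 702)/(-3116) = (-166 - 702)*(-1/3116) = -868*(-1/3116) = 217/779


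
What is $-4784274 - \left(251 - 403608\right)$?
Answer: $-4380917$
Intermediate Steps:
$-4784274 - \left(251 - 403608\right) = -4784274 - -403357 = -4784274 + 403357 = -4380917$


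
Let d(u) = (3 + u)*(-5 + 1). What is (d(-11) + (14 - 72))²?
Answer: 676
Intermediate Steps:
d(u) = -12 - 4*u (d(u) = (3 + u)*(-4) = -12 - 4*u)
(d(-11) + (14 - 72))² = ((-12 - 4*(-11)) + (14 - 72))² = ((-12 + 44) - 58)² = (32 - 58)² = (-26)² = 676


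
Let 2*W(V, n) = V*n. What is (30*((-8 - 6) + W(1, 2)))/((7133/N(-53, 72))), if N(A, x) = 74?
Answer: -28860/7133 ≈ -4.0460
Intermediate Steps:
W(V, n) = V*n/2 (W(V, n) = (V*n)/2 = V*n/2)
(30*((-8 - 6) + W(1, 2)))/((7133/N(-53, 72))) = (30*((-8 - 6) + (1/2)*1*2))/((7133/74)) = (30*(-14 + 1))/((7133*(1/74))) = (30*(-13))/(7133/74) = -390*74/7133 = -28860/7133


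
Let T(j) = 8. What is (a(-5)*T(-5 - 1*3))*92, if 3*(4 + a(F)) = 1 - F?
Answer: -1472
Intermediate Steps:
a(F) = -11/3 - F/3 (a(F) = -4 + (1 - F)/3 = -4 + (⅓ - F/3) = -11/3 - F/3)
(a(-5)*T(-5 - 1*3))*92 = ((-11/3 - ⅓*(-5))*8)*92 = ((-11/3 + 5/3)*8)*92 = -2*8*92 = -16*92 = -1472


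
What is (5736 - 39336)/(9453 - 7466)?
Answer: -33600/1987 ≈ -16.910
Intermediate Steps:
(5736 - 39336)/(9453 - 7466) = -33600/1987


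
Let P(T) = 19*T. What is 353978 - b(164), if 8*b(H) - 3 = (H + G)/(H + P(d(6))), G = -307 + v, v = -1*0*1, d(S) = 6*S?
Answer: 2401384351/6784 ≈ 3.5398e+5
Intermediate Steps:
v = 0 (v = 0*1 = 0)
G = -307 (G = -307 + 0 = -307)
b(H) = 3/8 + (-307 + H)/(8*(684 + H)) (b(H) = 3/8 + ((H - 307)/(H + 19*(6*6)))/8 = 3/8 + ((-307 + H)/(H + 19*36))/8 = 3/8 + ((-307 + H)/(H + 684))/8 = 3/8 + ((-307 + H)/(684 + H))/8 = 3/8 + (-307 + H)/(8*(684 + H)))
353978 - b(164) = 353978 - (1745 + 4*164)/(8*(684 + 164)) = 353978 - (1745 + 656)/(8*848) = 353978 - 2401/(8*848) = 353978 - 1*2401/6784 = 353978 - 2401/6784 = 2401384351/6784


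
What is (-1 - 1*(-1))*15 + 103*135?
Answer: 13905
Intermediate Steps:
(-1 - 1*(-1))*15 + 103*135 = (-1 + 1)*15 + 13905 = 0*15 + 13905 = 0 + 13905 = 13905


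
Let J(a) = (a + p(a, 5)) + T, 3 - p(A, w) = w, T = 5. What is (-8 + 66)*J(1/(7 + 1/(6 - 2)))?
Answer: 182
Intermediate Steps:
p(A, w) = 3 - w
J(a) = 3 + a (J(a) = (a + (3 - 1*5)) + 5 = (a + (3 - 5)) + 5 = (a - 2) + 5 = (-2 + a) + 5 = 3 + a)
(-8 + 66)*J(1/(7 + 1/(6 - 2))) = (-8 + 66)*(3 + 1/(7 + 1/(6 - 2))) = 58*(3 + 1/(7 + 1/4)) = 58*(3 + 1/(7 + ¼)) = 58*(3 + 1/(29/4)) = 58*(3 + 4/29) = 58*(91/29) = 182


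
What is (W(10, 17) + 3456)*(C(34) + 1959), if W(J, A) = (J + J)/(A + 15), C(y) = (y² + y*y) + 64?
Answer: 119875755/8 ≈ 1.4984e+7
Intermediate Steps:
C(y) = 64 + 2*y² (C(y) = (y² + y²) + 64 = 2*y² + 64 = 64 + 2*y²)
W(J, A) = 2*J/(15 + A) (W(J, A) = (2*J)/(15 + A) = 2*J/(15 + A))
(W(10, 17) + 3456)*(C(34) + 1959) = (2*10/(15 + 17) + 3456)*((64 + 2*34²) + 1959) = (2*10/32 + 3456)*((64 + 2*1156) + 1959) = (2*10*(1/32) + 3456)*((64 + 2312) + 1959) = (5/8 + 3456)*(2376 + 1959) = (27653/8)*4335 = 119875755/8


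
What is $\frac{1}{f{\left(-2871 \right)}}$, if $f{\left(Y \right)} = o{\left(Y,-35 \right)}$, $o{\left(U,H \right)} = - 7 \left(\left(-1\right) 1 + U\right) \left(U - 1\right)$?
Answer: $- \frac{1}{57738688} \approx -1.7319 \cdot 10^{-8}$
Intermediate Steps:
$o{\left(U,H \right)} = - 7 \left(-1 + U\right)^{2}$ ($o{\left(U,H \right)} = - 7 \left(-1 + U\right) \left(-1 + U\right) = - 7 \left(-1 + U\right)^{2}$)
$f{\left(Y \right)} = - 7 \left(-1 + Y\right)^{2}$
$\frac{1}{f{\left(-2871 \right)}} = \frac{1}{\left(-7\right) \left(-1 - 2871\right)^{2}} = \frac{1}{\left(-7\right) \left(-2872\right)^{2}} = \frac{1}{\left(-7\right) 8248384} = \frac{1}{-57738688} = - \frac{1}{57738688}$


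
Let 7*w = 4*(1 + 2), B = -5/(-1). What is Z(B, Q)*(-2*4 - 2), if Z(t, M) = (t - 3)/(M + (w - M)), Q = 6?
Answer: -35/3 ≈ -11.667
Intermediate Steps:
B = 5 (B = -5*(-1) = 5)
w = 12/7 (w = (4*(1 + 2))/7 = (4*3)/7 = (1/7)*12 = 12/7 ≈ 1.7143)
Z(t, M) = -7/4 + 7*t/12 (Z(t, M) = (t - 3)/(M + (12/7 - M)) = (-3 + t)/(12/7) = (-3 + t)*(7/12) = -7/4 + 7*t/12)
Z(B, Q)*(-2*4 - 2) = (-7/4 + (7/12)*5)*(-2*4 - 2) = (-7/4 + 35/12)*(-8 - 2) = (7/6)*(-10) = -35/3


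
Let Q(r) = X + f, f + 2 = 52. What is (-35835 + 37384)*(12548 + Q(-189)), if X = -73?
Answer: 19401225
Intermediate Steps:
f = 50 (f = -2 + 52 = 50)
Q(r) = -23 (Q(r) = -73 + 50 = -23)
(-35835 + 37384)*(12548 + Q(-189)) = (-35835 + 37384)*(12548 - 23) = 1549*12525 = 19401225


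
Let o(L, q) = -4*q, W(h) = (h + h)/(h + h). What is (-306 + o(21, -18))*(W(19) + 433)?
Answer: -101556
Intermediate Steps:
W(h) = 1 (W(h) = (2*h)/((2*h)) = (2*h)*(1/(2*h)) = 1)
(-306 + o(21, -18))*(W(19) + 433) = (-306 - 4*(-18))*(1 + 433) = (-306 + 72)*434 = -234*434 = -101556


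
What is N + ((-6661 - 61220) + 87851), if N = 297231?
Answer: 317201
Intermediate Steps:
N + ((-6661 - 61220) + 87851) = 297231 + ((-6661 - 61220) + 87851) = 297231 + (-67881 + 87851) = 297231 + 19970 = 317201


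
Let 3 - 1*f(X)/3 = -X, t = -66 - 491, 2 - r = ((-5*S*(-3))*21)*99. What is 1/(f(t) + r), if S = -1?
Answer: 1/29525 ≈ 3.3870e-5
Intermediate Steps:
r = 31187 (r = 2 - (-5*(-1)*(-3))*21*99 = 2 - (5*(-3))*21*99 = 2 - (-15*21)*99 = 2 - (-315)*99 = 2 - 1*(-31185) = 2 + 31185 = 31187)
t = -557
f(X) = 9 + 3*X (f(X) = 9 - (-3)*X = 9 + 3*X)
1/(f(t) + r) = 1/((9 + 3*(-557)) + 31187) = 1/((9 - 1671) + 31187) = 1/(-1662 + 31187) = 1/29525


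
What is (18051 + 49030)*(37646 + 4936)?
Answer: 2856443142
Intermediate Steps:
(18051 + 49030)*(37646 + 4936) = 67081*42582 = 2856443142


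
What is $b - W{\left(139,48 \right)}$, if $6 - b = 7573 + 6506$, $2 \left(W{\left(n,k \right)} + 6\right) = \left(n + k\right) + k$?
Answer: $- \frac{28369}{2} \approx -14185.0$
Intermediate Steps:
$W{\left(n,k \right)} = -6 + k + \frac{n}{2}$ ($W{\left(n,k \right)} = -6 + \frac{\left(n + k\right) + k}{2} = -6 + \frac{\left(k + n\right) + k}{2} = -6 + \frac{n + 2 k}{2} = -6 + \left(k + \frac{n}{2}\right) = -6 + k + \frac{n}{2}$)
$b = -14073$ ($b = 6 - \left(7573 + 6506\right) = 6 - 14079 = -14073$)
$b - W{\left(139,48 \right)} = -14073 - \left(-6 + 48 + \frac{1}{2} \cdot 139\right) = -14073 - \left(-6 + 48 + \frac{139}{2}\right) = -14073 - \frac{223}{2} = - \frac{28369}{2}$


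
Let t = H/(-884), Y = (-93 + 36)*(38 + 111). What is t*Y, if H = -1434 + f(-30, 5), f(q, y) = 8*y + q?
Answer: -3023508/221 ≈ -13681.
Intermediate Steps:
f(q, y) = q + 8*y
H = -1424 (H = -1434 + (-30 + 8*5) = -1434 + (-30 + 40) = -1434 + 10 = -1424)
Y = -8493 (Y = -57*149 = -8493)
t = 356/221 (t = -1424/(-884) = -1424*(-1/884) = 356/221 ≈ 1.6109)
t*Y = (356/221)*(-8493) = -3023508/221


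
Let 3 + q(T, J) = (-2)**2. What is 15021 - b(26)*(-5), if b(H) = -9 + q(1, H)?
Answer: 14981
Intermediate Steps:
q(T, J) = 1 (q(T, J) = -3 + (-2)**2 = -3 + 4 = 1)
b(H) = -8 (b(H) = -9 + 1 = -8)
15021 - b(26)*(-5) = 15021 - (-8)*(-5) = 15021 - 1*40 = 15021 - 40 = 14981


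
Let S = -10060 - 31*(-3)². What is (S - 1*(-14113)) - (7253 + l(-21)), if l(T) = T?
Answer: -3458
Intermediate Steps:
S = -10339 (S = -10060 - 31*9 = -10060 - 279 = -10339)
(S - 1*(-14113)) - (7253 + l(-21)) = (-10339 - 1*(-14113)) - (7253 - 21) = (-10339 + 14113) - 1*7232 = 3774 - 7232 = -3458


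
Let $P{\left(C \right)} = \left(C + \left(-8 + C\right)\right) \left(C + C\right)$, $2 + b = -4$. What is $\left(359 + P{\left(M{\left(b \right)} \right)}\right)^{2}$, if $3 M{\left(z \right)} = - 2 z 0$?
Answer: $128881$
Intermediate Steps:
$b = -6$ ($b = -2 - 4 = -6$)
$M{\left(z \right)} = 0$ ($M{\left(z \right)} = \frac{- 2 z 0}{3} = \frac{1}{3} \cdot 0 = 0$)
$P{\left(C \right)} = 2 C \left(-8 + 2 C\right)$ ($P{\left(C \right)} = \left(-8 + 2 C\right) 2 C = 2 C \left(-8 + 2 C\right)$)
$\left(359 + P{\left(M{\left(b \right)} \right)}\right)^{2} = \left(359 + 4 \cdot 0 \left(-4 + 0\right)\right)^{2} = \left(359 + 4 \cdot 0 \left(-4\right)\right)^{2} = \left(359 + 0\right)^{2} = 359^{2} = 128881$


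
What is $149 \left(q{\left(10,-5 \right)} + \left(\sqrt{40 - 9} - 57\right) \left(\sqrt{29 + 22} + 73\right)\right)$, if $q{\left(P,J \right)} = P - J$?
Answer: $2235 - 149 \left(57 - \sqrt{31}\right) \left(73 + \sqrt{51}\right) \approx -6.1192 \cdot 10^{5}$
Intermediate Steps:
$149 \left(q{\left(10,-5 \right)} + \left(\sqrt{40 - 9} - 57\right) \left(\sqrt{29 + 22} + 73\right)\right) = 149 \left(\left(10 - -5\right) + \left(\sqrt{40 - 9} - 57\right) \left(\sqrt{29 + 22} + 73\right)\right) = 149 \left(\left(10 + 5\right) + \left(\sqrt{31} - 57\right) \left(\sqrt{51} + 73\right)\right) = 149 \left(15 + \left(-57 + \sqrt{31}\right) \left(73 + \sqrt{51}\right)\right) = 2235 + 149 \left(-57 + \sqrt{31}\right) \left(73 + \sqrt{51}\right)$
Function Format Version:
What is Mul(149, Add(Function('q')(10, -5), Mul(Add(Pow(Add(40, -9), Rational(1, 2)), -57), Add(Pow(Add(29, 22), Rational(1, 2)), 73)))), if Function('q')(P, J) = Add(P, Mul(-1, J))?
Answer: Add(2235, Mul(-149, Add(57, Mul(-1, Pow(31, Rational(1, 2)))), Add(73, Pow(51, Rational(1, 2))))) ≈ -6.1192e+5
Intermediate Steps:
Mul(149, Add(Function('q')(10, -5), Mul(Add(Pow(Add(40, -9), Rational(1, 2)), -57), Add(Pow(Add(29, 22), Rational(1, 2)), 73)))) = Mul(149, Add(Add(10, Mul(-1, -5)), Mul(Add(Pow(Add(40, -9), Rational(1, 2)), -57), Add(Pow(Add(29, 22), Rational(1, 2)), 73)))) = Mul(149, Add(Add(10, 5), Mul(Add(Pow(31, Rational(1, 2)), -57), Add(Pow(51, Rational(1, 2)), 73)))) = Mul(149, Add(15, Mul(Add(-57, Pow(31, Rational(1, 2))), Add(73, Pow(51, Rational(1, 2)))))) = Add(2235, Mul(149, Add(-57, Pow(31, Rational(1, 2))), Add(73, Pow(51, Rational(1, 2)))))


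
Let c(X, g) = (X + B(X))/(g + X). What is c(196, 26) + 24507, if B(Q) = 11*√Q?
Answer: 2720452/111 ≈ 24509.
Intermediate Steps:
c(X, g) = (X + 11*√X)/(X + g) (c(X, g) = (X + 11*√X)/(g + X) = (X + 11*√X)/(X + g))
c(196, 26) + 24507 = (196 + 11*√196)/(196 + 26) + 24507 = (196 + 11*14)/222 + 24507 = (196 + 154)/222 + 24507 = (1/222)*350 + 24507 = 175/111 + 24507 = 2720452/111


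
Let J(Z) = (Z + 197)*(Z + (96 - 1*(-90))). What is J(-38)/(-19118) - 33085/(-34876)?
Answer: -94091501/333379684 ≈ -0.28224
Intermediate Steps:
J(Z) = (186 + Z)*(197 + Z) (J(Z) = (197 + Z)*(Z + (96 + 90)) = (197 + Z)*(Z + 186) = (197 + Z)*(186 + Z) = (186 + Z)*(197 + Z))
J(-38)/(-19118) - 33085/(-34876) = (36642 + (-38)² + 383*(-38))/(-19118) - 33085/(-34876) = (36642 + 1444 - 14554)*(-1/19118) - 33085*(-1/34876) = 23532*(-1/19118) + 33085/34876 = -11766/9559 + 33085/34876 = -94091501/333379684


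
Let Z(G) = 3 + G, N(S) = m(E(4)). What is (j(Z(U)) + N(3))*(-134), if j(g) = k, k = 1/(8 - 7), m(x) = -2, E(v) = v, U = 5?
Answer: 134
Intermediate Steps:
N(S) = -2
k = 1 (k = 1/1 = 1)
j(g) = 1
(j(Z(U)) + N(3))*(-134) = (1 - 2)*(-134) = -1*(-134) = 134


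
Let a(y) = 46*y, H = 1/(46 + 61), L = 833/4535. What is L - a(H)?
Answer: -119479/485245 ≈ -0.24622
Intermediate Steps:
L = 833/4535 (L = 833*(1/4535) = 833/4535 ≈ 0.18368)
H = 1/107 ≈ 0.0093458
L - a(H) = 833/4535 - 46/107 = -119479/485245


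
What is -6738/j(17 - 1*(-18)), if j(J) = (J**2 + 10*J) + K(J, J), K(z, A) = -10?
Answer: -6738/1565 ≈ -4.3054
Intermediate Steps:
j(J) = -10 + J**2 + 10*J (j(J) = (J**2 + 10*J) - 10 = -10 + J**2 + 10*J)
-6738/j(17 - 1*(-18)) = -6738/(-10 + (17 - 1*(-18))**2 + 10*(17 - 1*(-18))) = -6738/(-10 + (17 + 18)**2 + 10*(17 + 18)) = -6738/(-10 + 35**2 + 10*35) = -6738/(-10 + 1225 + 350) = -6738/1565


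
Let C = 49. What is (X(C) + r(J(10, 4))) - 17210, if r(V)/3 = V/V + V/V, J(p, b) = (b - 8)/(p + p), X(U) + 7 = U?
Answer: -17162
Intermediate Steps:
X(U) = -7 + U
J(p, b) = (-8 + b)/(2*p) (J(p, b) = (-8 + b)/((2*p)) = (-8 + b)*(1/(2*p)) = (-8 + b)/(2*p))
r(V) = 6 (r(V) = 3*(V/V + V/V) = 3*(1 + 1) = 3*2 = 6)
(X(C) + r(J(10, 4))) - 17210 = ((-7 + 49) + 6) - 17210 = (42 + 6) - 17210 = 48 - 17210 = -17162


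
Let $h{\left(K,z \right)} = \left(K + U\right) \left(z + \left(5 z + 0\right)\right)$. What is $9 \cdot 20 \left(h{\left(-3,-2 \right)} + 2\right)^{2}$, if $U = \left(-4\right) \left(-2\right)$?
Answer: $605520$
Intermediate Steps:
$U = 8$
$h{\left(K,z \right)} = 6 z \left(8 + K\right)$ ($h{\left(K,z \right)} = \left(K + 8\right) \left(z + \left(5 z + 0\right)\right) = \left(8 + K\right) \left(z + 5 z\right) = \left(8 + K\right) 6 z = 6 z \left(8 + K\right)$)
$9 \cdot 20 \left(h{\left(-3,-2 \right)} + 2\right)^{2} = 9 \cdot 20 \left(6 \left(-2\right) \left(8 - 3\right) + 2\right)^{2} = 180 \left(6 \left(-2\right) 5 + 2\right)^{2} = 180 \left(-60 + 2\right)^{2} = 180 \left(-58\right)^{2} = 180 \cdot 3364 = 605520$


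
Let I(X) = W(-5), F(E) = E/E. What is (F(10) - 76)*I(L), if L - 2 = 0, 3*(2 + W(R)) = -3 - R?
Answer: 100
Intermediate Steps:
W(R) = -3 - R/3 (W(R) = -2 + (-3 - R)/3 = -2 + (-1 - R/3) = -3 - R/3)
L = 2 (L = 2 + 0 = 2)
F(E) = 1
I(X) = -4/3 (I(X) = -3 - ⅓*(-5) = -3 + 5/3 = -4/3)
(F(10) - 76)*I(L) = (1 - 76)*(-4/3) = -75*(-4/3) = 100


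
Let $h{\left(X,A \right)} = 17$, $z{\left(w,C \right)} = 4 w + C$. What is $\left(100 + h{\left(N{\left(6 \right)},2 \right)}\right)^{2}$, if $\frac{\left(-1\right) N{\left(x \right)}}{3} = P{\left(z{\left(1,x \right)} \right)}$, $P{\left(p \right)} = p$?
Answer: $13689$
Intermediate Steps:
$z{\left(w,C \right)} = C + 4 w$
$N{\left(x \right)} = -12 - 3 x$ ($N{\left(x \right)} = - 3 \left(x + 4 \cdot 1\right) = - 3 \left(x + 4\right) = - 3 \left(4 + x\right) = -12 - 3 x$)
$\left(100 + h{\left(N{\left(6 \right)},2 \right)}\right)^{2} = \left(100 + 17\right)^{2} = 117^{2} = 13689$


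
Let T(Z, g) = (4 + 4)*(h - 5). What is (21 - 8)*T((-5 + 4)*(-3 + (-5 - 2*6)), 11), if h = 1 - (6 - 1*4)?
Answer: -624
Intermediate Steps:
h = -1 (h = 1 - (6 - 4) = 1 - 1*2 = 1 - 2 = -1)
T(Z, g) = -48 (T(Z, g) = (4 + 4)*(-1 - 5) = 8*(-6) = -48)
(21 - 8)*T((-5 + 4)*(-3 + (-5 - 2*6)), 11) = (21 - 8)*(-48) = 13*(-48) = -624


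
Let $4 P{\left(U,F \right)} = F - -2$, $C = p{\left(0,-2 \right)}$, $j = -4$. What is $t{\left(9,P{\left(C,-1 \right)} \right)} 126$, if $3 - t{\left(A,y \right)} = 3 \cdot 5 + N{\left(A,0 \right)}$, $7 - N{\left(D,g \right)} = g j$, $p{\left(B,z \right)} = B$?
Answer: $-2394$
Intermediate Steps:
$C = 0$
$N{\left(D,g \right)} = 7 + 4 g$ ($N{\left(D,g \right)} = 7 - g \left(-4\right) = 7 - - 4 g = 7 + 4 g$)
$P{\left(U,F \right)} = \frac{1}{2} + \frac{F}{4}$ ($P{\left(U,F \right)} = \frac{F - -2}{4} = \frac{F + 2}{4} = \frac{2 + F}{4} = \frac{1}{2} + \frac{F}{4}$)
$t{\left(A,y \right)} = -19$ ($t{\left(A,y \right)} = 3 - \left(3 \cdot 5 + \left(7 + 4 \cdot 0\right)\right) = 3 - \left(15 + \left(7 + 0\right)\right) = 3 - \left(15 + 7\right) = 3 - 22 = -19$)
$t{\left(9,P{\left(C,-1 \right)} \right)} 126 = \left(-19\right) 126 = -2394$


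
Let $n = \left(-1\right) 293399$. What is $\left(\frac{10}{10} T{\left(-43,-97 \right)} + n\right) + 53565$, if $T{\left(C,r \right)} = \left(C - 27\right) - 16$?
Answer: $-239920$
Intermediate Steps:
$T{\left(C,r \right)} = -43 + C$ ($T{\left(C,r \right)} = \left(-27 + C\right) - 16 = -43 + C$)
$n = -293399$
$\left(\frac{10}{10} T{\left(-43,-97 \right)} + n\right) + 53565 = \left(\frac{10}{10} \left(-43 - 43\right) - 293399\right) + 53565 = \left(10 \cdot \frac{1}{10} \left(-86\right) - 293399\right) + 53565 = \left(1 \left(-86\right) - 293399\right) + 53565 = \left(-86 - 293399\right) + 53565 = -293485 + 53565 = -239920$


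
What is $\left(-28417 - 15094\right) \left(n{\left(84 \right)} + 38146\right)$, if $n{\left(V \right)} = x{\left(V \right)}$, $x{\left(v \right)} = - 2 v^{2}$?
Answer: $-1045743374$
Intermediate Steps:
$n{\left(V \right)} = - 2 V^{2}$
$\left(-28417 - 15094\right) \left(n{\left(84 \right)} + 38146\right) = \left(-28417 - 15094\right) \left(- 2 \cdot 84^{2} + 38146\right) = - 43511 \left(\left(-2\right) 7056 + 38146\right) = - 43511 \left(-14112 + 38146\right) = \left(-43511\right) 24034 = -1045743374$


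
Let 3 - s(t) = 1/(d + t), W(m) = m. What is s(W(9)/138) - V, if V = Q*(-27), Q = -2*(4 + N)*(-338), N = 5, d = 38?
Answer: 287638475/1751 ≈ 1.6427e+5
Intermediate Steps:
Q = 6084 (Q = -2*(4 + 5)*(-338) = -2*9*(-338) = -18*(-338) = 6084)
s(t) = 3 - 1/(38 + t)
V = -164268 (V = 6084*(-27) = -164268)
s(W(9)/138) - V = (113 + 3*(9/138))/(38 + 9/138) - 1*(-164268) = (113 + 3*(9*(1/138)))/(38 + 9*(1/138)) + 164268 = (113 + 3*(3/46))/(38 + 3/46) + 164268 = (113 + 9/46)/(1751/46) + 164268 = (46/1751)*(5207/46) + 164268 = 5207/1751 + 164268 = 287638475/1751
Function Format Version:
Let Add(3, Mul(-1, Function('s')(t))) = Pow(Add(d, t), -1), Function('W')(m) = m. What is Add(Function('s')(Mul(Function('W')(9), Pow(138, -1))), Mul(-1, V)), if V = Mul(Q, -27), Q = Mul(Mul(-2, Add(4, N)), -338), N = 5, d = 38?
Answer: Rational(287638475, 1751) ≈ 1.6427e+5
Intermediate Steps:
Q = 6084 (Q = Mul(Mul(-2, Add(4, 5)), -338) = Mul(Mul(-2, 9), -338) = Mul(-18, -338) = 6084)
Function('s')(t) = Add(3, Mul(-1, Pow(Add(38, t), -1)))
V = -164268 (V = Mul(6084, -27) = -164268)
Add(Function('s')(Mul(Function('W')(9), Pow(138, -1))), Mul(-1, V)) = Add(Mul(Pow(Add(38, Mul(9, Pow(138, -1))), -1), Add(113, Mul(3, Mul(9, Pow(138, -1))))), Mul(-1, -164268)) = Add(Mul(Pow(Add(38, Mul(9, Rational(1, 138))), -1), Add(113, Mul(3, Mul(9, Rational(1, 138))))), 164268) = Add(Mul(Pow(Add(38, Rational(3, 46)), -1), Add(113, Mul(3, Rational(3, 46)))), 164268) = Add(Mul(Pow(Rational(1751, 46), -1), Add(113, Rational(9, 46))), 164268) = Add(Mul(Rational(46, 1751), Rational(5207, 46)), 164268) = Add(Rational(5207, 1751), 164268) = Rational(287638475, 1751)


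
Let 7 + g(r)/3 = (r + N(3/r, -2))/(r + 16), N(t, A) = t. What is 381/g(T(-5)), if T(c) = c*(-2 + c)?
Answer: -226695/11267 ≈ -20.120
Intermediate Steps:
g(r) = -21 + 3*(r + 3/r)/(16 + r) (g(r) = -21 + 3*((r + 3/r)/(r + 16)) = -21 + 3*((r + 3/r)/(16 + r)) = -21 + 3*(r + 3/r)/(16 + r))
381/g(T(-5)) = 381/((3*(3 - 2*(-5*(-2 - 5))*(56 + 3*(-5*(-2 - 5))))/(((-5*(-2 - 5)))*(16 - 5*(-2 - 5))))) = 381/((3*(3 - 2*(-5*(-7))*(56 + 3*(-5*(-7))))/(((-5*(-7)))*(16 - 5*(-7))))) = 381/((3*(3 - 2*35*(56 + 3*35))/(35*(16 + 35)))) = 381/((3*(1/35)*(3 - 2*35*(56 + 105))/51)) = 381/((3*(1/35)*(1/51)*(3 - 2*35*161))) = 381/((3*(1/35)*(1/51)*(3 - 11270))) = 381/((3*(1/35)*(1/51)*(-11267))) = 381/(-11267/595) = 381*(-595/11267) = -226695/11267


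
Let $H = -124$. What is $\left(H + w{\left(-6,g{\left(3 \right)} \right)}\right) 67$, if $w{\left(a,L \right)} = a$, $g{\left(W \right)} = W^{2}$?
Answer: $-8710$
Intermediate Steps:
$\left(H + w{\left(-6,g{\left(3 \right)} \right)}\right) 67 = \left(-124 - 6\right) 67 = \left(-130\right) 67 = -8710$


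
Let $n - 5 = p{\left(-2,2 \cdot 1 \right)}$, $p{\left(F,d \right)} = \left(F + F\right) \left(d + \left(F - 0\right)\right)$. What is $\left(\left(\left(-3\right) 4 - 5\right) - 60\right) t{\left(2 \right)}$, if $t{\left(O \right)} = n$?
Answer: $-385$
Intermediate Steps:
$p{\left(F,d \right)} = 2 F \left(F + d\right)$ ($p{\left(F,d \right)} = 2 F \left(d + \left(F + 0\right)\right) = 2 F \left(d + F\right) = 2 F \left(F + d\right)$)
$n = 5$ ($n = 5 + 2 \left(-2\right) \left(-2 + 2 \cdot 1\right) = 5 + 2 \left(-2\right) \left(-2 + 2\right) = 5 + 2 \left(-2\right) 0 = 5 + 0 = 5$)
$t{\left(O \right)} = 5$
$\left(\left(\left(-3\right) 4 - 5\right) - 60\right) t{\left(2 \right)} = \left(\left(\left(-3\right) 4 - 5\right) - 60\right) 5 = \left(\left(-12 - 5\right) - 60\right) 5 = \left(-17 - 60\right) 5 = \left(-77\right) 5 = -385$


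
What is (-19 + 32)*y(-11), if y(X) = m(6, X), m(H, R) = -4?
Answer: -52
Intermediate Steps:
y(X) = -4
(-19 + 32)*y(-11) = (-19 + 32)*(-4) = 13*(-4) = -52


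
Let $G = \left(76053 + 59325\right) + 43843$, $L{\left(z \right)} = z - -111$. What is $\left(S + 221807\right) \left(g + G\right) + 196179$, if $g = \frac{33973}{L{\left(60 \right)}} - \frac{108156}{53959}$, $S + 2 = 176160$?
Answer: $\frac{219608946157241677}{3075663} \approx 7.1402 \cdot 10^{10}$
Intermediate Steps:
$L{\left(z \right)} = 111 + z$ ($L{\left(z \right)} = z + 111 = 111 + z$)
$S = 176158$ ($S = -2 + 176160 = 176158$)
$G = 179221$ ($G = 135378 + 43843 = 179221$)
$g = \frac{1814654431}{9226989}$ ($g = \frac{33973}{111 + 60} - \frac{108156}{53959} = \frac{33973}{171} - \frac{108156}{53959} = \frac{1814654431}{9226989} \approx 196.67$)
$\left(S + 221807\right) \left(g + G\right) + 196179 = \left(176158 + 221807\right) \left(\frac{1814654431}{9226989} + 179221\right) + 196179 = 397965 \cdot \frac{1655484850000}{9226989} + 196179 = \frac{219608342776750000}{3075663} + 196179 = \frac{219608946157241677}{3075663}$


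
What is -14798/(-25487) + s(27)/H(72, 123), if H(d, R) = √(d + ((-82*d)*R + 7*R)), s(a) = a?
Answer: 2114/3641 - 9*I*√1371/10511 ≈ 0.58061 - 0.031704*I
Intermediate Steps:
H(d, R) = √(d + 7*R - 82*R*d) (H(d, R) = √(d + (-82*R*d + 7*R)) = √(d + (7*R - 82*R*d)) = √(d + 7*R - 82*R*d))
-14798/(-25487) + s(27)/H(72, 123) = -14798/(-25487) + 27/(√(72 + 7*123 - 82*123*72)) = -14798*(-1/25487) + 27/(√(72 + 861 - 726192)) = 2114/3641 + 27/(√(-725259)) = 2114/3641 + 27/((23*I*√1371)) = 2114/3641 + 27*(-I*√1371/31533) = 2114/3641 - 9*I*√1371/10511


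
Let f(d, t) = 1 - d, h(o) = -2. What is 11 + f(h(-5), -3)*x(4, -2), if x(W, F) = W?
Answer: 23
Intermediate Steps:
11 + f(h(-5), -3)*x(4, -2) = 11 + (1 - 1*(-2))*4 = 11 + (1 + 2)*4 = 11 + 3*4 = 11 + 12 = 23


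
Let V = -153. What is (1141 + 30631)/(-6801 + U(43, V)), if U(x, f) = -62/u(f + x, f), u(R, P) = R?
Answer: -436865/93506 ≈ -4.6721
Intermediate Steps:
U(x, f) = -62/(f + x)
(1141 + 30631)/(-6801 + U(43, V)) = (1141 + 30631)/(-6801 - 62/(-153 + 43)) = 31772/(-6801 - 62/(-110)) = 31772/(-6801 - 62*(-1/110)) = 31772/(-6801 + 31/55) = 31772/(-374024/55) = 31772*(-55/374024) = -436865/93506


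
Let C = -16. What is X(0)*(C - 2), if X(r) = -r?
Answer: 0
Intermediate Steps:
X(0)*(C - 2) = (-1*0)*(-16 - 2) = 0*(-18) = 0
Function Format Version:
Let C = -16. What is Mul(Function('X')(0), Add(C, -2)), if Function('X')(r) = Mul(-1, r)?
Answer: 0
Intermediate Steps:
Mul(Function('X')(0), Add(C, -2)) = Mul(Mul(-1, 0), Add(-16, -2)) = Mul(0, -18) = 0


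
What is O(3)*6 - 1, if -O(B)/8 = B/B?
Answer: -49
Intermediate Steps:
O(B) = -8 (O(B) = -8*B/B = -8*1 = -8)
O(3)*6 - 1 = -8*6 - 1 = -48 - 1 = -49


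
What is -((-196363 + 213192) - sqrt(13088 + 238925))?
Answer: -16829 + sqrt(252013) ≈ -16327.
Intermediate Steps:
-((-196363 + 213192) - sqrt(13088 + 238925)) = -(16829 - sqrt(252013)) = -16829 + sqrt(252013)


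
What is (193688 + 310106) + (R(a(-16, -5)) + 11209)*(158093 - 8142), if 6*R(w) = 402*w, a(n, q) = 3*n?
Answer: 1199062137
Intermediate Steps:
R(w) = 67*w (R(w) = (402*w)/6 = 67*w)
(193688 + 310106) + (R(a(-16, -5)) + 11209)*(158093 - 8142) = (193688 + 310106) + (67*(3*(-16)) + 11209)*(158093 - 8142) = 503794 + (67*(-48) + 11209)*149951 = 503794 + (-3216 + 11209)*149951 = 503794 + 7993*149951 = 503794 + 1198558343 = 1199062137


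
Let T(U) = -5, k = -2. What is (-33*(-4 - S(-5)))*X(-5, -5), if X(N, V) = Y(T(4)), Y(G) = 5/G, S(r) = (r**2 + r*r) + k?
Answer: -1716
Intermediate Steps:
S(r) = -2 + 2*r**2 (S(r) = (r**2 + r*r) - 2 = (r**2 + r**2) - 2 = 2*r**2 - 2 = -2 + 2*r**2)
X(N, V) = -1 (X(N, V) = 5/(-5) = 5*(-1/5) = -1)
(-33*(-4 - S(-5)))*X(-5, -5) = -33*(-4 - (-2 + 2*(-5)**2))*(-1) = -33*(-4 - (-2 + 2*25))*(-1) = -33*(-4 - (-2 + 50))*(-1) = -33*(-4 - 1*48)*(-1) = -33*(-4 - 48)*(-1) = -33*(-52)*(-1) = 1716*(-1) = -1716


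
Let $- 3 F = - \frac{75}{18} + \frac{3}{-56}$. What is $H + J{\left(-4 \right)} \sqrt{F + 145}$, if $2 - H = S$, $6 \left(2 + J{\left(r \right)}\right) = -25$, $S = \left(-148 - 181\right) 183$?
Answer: $60209 - \frac{37 \sqrt{1033046}}{504} \approx 60134.0$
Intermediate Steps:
$S = -60207$ ($S = \left(-329\right) 183 = -60207$)
$J{\left(r \right)} = - \frac{37}{6}$ ($J{\left(r \right)} = -2 + \frac{1}{6} \left(-25\right) = -2 - \frac{25}{6} = - \frac{37}{6}$)
$F = \frac{709}{504}$ ($F = - \frac{- \frac{75}{18} + \frac{3}{-56}}{3} = - \frac{\left(-75\right) \frac{1}{18} + 3 \left(- \frac{1}{56}\right)}{3} = - \frac{- \frac{25}{6} - \frac{3}{56}}{3} = \left(- \frac{1}{3}\right) \left(- \frac{709}{168}\right) = \frac{709}{504} \approx 1.4067$)
$H = 60209$ ($H = 2 - -60207 = 2 + 60207 = 60209$)
$H + J{\left(-4 \right)} \sqrt{F + 145} = 60209 - \frac{37 \sqrt{\frac{709}{504} + 145}}{6} = 60209 - \frac{37 \sqrt{\frac{73789}{504}}}{6} = 60209 - \frac{37 \frac{\sqrt{1033046}}{84}}{6} = 60209 - \frac{37 \sqrt{1033046}}{504}$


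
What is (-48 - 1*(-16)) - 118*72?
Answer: -8528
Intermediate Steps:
(-48 - 1*(-16)) - 118*72 = (-48 + 16) - 8496 = -32 - 8496 = -8528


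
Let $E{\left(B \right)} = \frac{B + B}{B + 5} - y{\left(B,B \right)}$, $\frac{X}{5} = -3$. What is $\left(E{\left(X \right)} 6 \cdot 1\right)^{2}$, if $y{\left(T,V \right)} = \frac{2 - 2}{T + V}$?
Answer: $324$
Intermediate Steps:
$X = -15$ ($X = 5 \left(-3\right) = -15$)
$y{\left(T,V \right)} = 0$ ($y{\left(T,V \right)} = \frac{0}{T + V} = 0$)
$E{\left(B \right)} = \frac{2 B}{5 + B}$ ($E{\left(B \right)} = \frac{B + B}{B + 5} - 0 = \frac{2 B}{5 + B} + 0 = \frac{2 B}{5 + B}$)
$\left(E{\left(X \right)} 6 \cdot 1\right)^{2} = \left(2 \left(-15\right) \frac{1}{5 - 15} \cdot 6 \cdot 1\right)^{2} = \left(2 \left(-15\right) \frac{1}{-10} \cdot 6 \cdot 1\right)^{2} = \left(2 \left(-15\right) \left(- \frac{1}{10}\right) 6 \cdot 1\right)^{2} = \left(3 \cdot 6 \cdot 1\right)^{2} = \left(18 \cdot 1\right)^{2} = 18^{2} = 324$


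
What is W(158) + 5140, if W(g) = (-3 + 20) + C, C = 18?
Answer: 5175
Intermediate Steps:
W(g) = 35 (W(g) = (-3 + 20) + 18 = 17 + 18 = 35)
W(158) + 5140 = 35 + 5140 = 5175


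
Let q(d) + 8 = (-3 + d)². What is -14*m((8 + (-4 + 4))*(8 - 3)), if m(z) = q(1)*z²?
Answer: 89600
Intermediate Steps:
q(d) = -8 + (-3 + d)²
m(z) = -4*z² (m(z) = (-8 + (-3 + 1)²)*z² = (-8 + (-2)²)*z² = (-8 + 4)*z² = -4*z²)
-14*m((8 + (-4 + 4))*(8 - 3)) = -(-56)*((8 + (-4 + 4))*(8 - 3))² = -(-56)*((8 + 0)*5)² = -(-56)*(8*5)² = -(-56)*40² = -(-56)*1600 = -14*(-6400) = 89600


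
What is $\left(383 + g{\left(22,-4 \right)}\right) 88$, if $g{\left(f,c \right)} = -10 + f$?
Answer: $34760$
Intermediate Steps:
$\left(383 + g{\left(22,-4 \right)}\right) 88 = \left(383 + \left(-10 + 22\right)\right) 88 = \left(383 + 12\right) 88 = 395 \cdot 88 = 34760$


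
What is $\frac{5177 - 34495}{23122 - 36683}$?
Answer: $\frac{29318}{13561} \approx 2.1619$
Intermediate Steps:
$\frac{5177 - 34495}{23122 - 36683} = - \frac{29318}{-13561} = \left(-29318\right) \left(- \frac{1}{13561}\right) = \frac{29318}{13561}$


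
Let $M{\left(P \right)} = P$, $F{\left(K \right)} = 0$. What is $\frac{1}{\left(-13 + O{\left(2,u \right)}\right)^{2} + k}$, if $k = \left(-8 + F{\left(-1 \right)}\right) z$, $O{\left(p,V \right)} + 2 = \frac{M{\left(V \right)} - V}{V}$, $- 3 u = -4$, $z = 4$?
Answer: $\frac{1}{193} \approx 0.0051813$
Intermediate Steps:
$u = \frac{4}{3}$ ($u = \left(- \frac{1}{3}\right) \left(-4\right) = \frac{4}{3} \approx 1.3333$)
$O{\left(p,V \right)} = -2$ ($O{\left(p,V \right)} = -2 + \frac{V - V}{V} = -2 + \frac{0}{V} = -2 + 0 = -2$)
$k = -32$ ($k = \left(-8 + 0\right) 4 = \left(-8\right) 4 = -32$)
$\frac{1}{\left(-13 + O{\left(2,u \right)}\right)^{2} + k} = \frac{1}{\left(-13 - 2\right)^{2} - 32} = \frac{1}{\left(-15\right)^{2} - 32} = \frac{1}{225 - 32} = \frac{1}{193}$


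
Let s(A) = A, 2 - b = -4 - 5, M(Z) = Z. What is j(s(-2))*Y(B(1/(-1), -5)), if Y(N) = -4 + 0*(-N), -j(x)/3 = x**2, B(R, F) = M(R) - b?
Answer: 48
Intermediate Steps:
b = 11 (b = 2 - (-4 - 5) = 2 - 1*(-9) = 2 + 9 = 11)
B(R, F) = -11 + R (B(R, F) = R - 1*11 = R - 11 = -11 + R)
j(x) = -3*x**2
Y(N) = -4 (Y(N) = -4 + 0 = -4)
j(s(-2))*Y(B(1/(-1), -5)) = -3*(-2)**2*(-4) = -3*4*(-4) = -12*(-4) = 48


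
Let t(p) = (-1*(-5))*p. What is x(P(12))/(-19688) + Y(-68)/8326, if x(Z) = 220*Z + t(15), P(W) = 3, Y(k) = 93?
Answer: -93231/3563528 ≈ -0.026163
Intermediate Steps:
t(p) = 5*p
x(Z) = 75 + 220*Z (x(Z) = 220*Z + 5*15 = 220*Z + 75 = 75 + 220*Z)
x(P(12))/(-19688) + Y(-68)/8326 = (75 + 220*3)/(-19688) + 93/8326 = (75 + 660)*(-1/19688) + 93*(1/8326) = 735*(-1/19688) + 93/8326 = -735/19688 + 93/8326 = -93231/3563528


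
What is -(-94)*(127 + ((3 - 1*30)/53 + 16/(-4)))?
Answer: 610248/53 ≈ 11514.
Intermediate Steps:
-(-94)*(127 + ((3 - 1*30)/53 + 16/(-4))) = -(-94)*(127 + ((3 - 30)*(1/53) + 16*(-¼))) = -(-94)*(127 + (-27*1/53 - 4)) = -(-94)*(127 + (-27/53 - 4)) = -(-94)*(127 - 239/53) = -(-94)*6492/53 = -1*(-610248/53) = 610248/53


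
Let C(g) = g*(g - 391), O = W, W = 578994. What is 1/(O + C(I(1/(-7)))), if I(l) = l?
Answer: 49/28373444 ≈ 1.7270e-6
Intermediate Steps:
O = 578994
C(g) = g*(-391 + g)
1/(O + C(I(1/(-7)))) = 1/(578994 + (-391 + 1/(-7))/(-7)) = 1/(578994 - (-391 - ⅐)/7) = 1/(578994 - ⅐*(-2738/7)) = 1/(578994 + 2738/49) = 1/(28373444/49) = 49/28373444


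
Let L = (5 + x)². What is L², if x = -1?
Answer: 256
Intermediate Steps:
L = 16 (L = (5 - 1)² = 4² = 16)
L² = 16² = 256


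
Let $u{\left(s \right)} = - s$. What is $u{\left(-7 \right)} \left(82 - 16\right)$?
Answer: $462$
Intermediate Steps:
$u{\left(-7 \right)} \left(82 - 16\right) = \left(-1\right) \left(-7\right) \left(82 - 16\right) = 7 \cdot 66 = 462$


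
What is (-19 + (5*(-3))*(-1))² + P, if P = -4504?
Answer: -4488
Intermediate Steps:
(-19 + (5*(-3))*(-1))² + P = (-19 + (5*(-3))*(-1))² - 4504 = (-19 - 15*(-1))² - 4504 = (-19 + 15)² - 4504 = (-4)² - 4504 = 16 - 4504 = -4488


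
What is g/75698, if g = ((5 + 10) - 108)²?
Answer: 8649/75698 ≈ 0.11426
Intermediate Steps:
g = 8649 (g = (15 - 108)² = (-93)² = 8649)
g/75698 = 8649/75698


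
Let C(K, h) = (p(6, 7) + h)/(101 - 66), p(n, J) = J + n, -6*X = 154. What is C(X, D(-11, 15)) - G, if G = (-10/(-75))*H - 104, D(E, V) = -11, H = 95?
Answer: 9596/105 ≈ 91.391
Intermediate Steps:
X = -77/3 (X = -⅙*154 = -77/3 ≈ -25.667)
C(K, h) = 13/35 + h/35 (C(K, h) = ((7 + 6) + h)/(101 - 66) = (13 + h)/35 = (13 + h)*(1/35) = 13/35 + h/35)
G = -274/3 (G = -10/(-75)*95 - 104 = -10*(-1/75)*95 - 104 = (2/15)*95 - 104 = 38/3 - 104 = -274/3 ≈ -91.333)
C(X, D(-11, 15)) - G = (13/35 + (1/35)*(-11)) - 1*(-274/3) = (13/35 - 11/35) + 274/3 = 2/35 + 274/3 = 9596/105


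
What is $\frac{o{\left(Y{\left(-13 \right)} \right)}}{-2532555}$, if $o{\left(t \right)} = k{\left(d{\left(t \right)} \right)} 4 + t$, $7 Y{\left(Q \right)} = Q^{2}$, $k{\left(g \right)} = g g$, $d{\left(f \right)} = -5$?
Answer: $- \frac{869}{17727885} \approx -4.9019 \cdot 10^{-5}$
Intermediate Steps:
$k{\left(g \right)} = g^{2}$
$Y{\left(Q \right)} = \frac{Q^{2}}{7}$
$o{\left(t \right)} = 100 + t$ ($o{\left(t \right)} = \left(-5\right)^{2} \cdot 4 + t = 25 \cdot 4 + t = 100 + t$)
$\frac{o{\left(Y{\left(-13 \right)} \right)}}{-2532555} = \frac{100 + \frac{\left(-13\right)^{2}}{7}}{-2532555} = \left(100 + \frac{1}{7} \cdot 169\right) \left(- \frac{1}{2532555}\right) = \left(100 + \frac{169}{7}\right) \left(- \frac{1}{2532555}\right) = \frac{869}{7} \left(- \frac{1}{2532555}\right) = - \frac{869}{17727885}$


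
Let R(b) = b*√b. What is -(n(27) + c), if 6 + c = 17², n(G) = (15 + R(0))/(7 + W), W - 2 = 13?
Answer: -6241/22 ≈ -283.68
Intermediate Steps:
R(b) = b^(3/2)
W = 15 (W = 2 + 13 = 15)
n(G) = 15/22 (n(G) = (15 + 0^(3/2))/(7 + 15) = (15 + 0)/22 = 15*(1/22) = 15/22)
c = 283 (c = -6 + 17² = -6 + 289 = 283)
-(n(27) + c) = -(15/22 + 283) = -1*6241/22 = -6241/22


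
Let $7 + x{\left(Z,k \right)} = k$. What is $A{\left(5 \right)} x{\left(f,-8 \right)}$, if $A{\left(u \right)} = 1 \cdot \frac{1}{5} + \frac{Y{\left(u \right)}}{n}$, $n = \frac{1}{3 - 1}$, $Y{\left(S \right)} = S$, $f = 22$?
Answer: $-153$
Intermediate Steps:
$x{\left(Z,k \right)} = -7 + k$
$n = \frac{1}{2} \approx 0.5$
$A{\left(u \right)} = \frac{1}{5} + 2 u$ ($A{\left(u \right)} = 1 \cdot \frac{1}{5} + u \frac{1}{\frac{1}{2}} = 1 \cdot \frac{1}{5} + u 2 = \frac{1}{5} + 2 u$)
$A{\left(5 \right)} x{\left(f,-8 \right)} = \left(\frac{1}{5} + 2 \cdot 5\right) \left(-7 - 8\right) = \left(\frac{1}{5} + 10\right) \left(-15\right) = \frac{51}{5} \left(-15\right) = -153$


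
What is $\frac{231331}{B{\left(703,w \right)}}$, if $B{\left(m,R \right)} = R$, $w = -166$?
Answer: $- \frac{231331}{166} \approx -1393.6$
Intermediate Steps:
$\frac{231331}{B{\left(703,w \right)}} = \frac{231331}{-166} = 231331 \left(- \frac{1}{166}\right) = - \frac{231331}{166}$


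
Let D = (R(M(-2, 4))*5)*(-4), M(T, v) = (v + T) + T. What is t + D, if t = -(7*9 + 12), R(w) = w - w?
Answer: -75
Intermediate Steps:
M(T, v) = v + 2*T (M(T, v) = (T + v) + T = v + 2*T)
R(w) = 0
D = 0 (D = (0*5)*(-4) = 0*(-4) = 0)
t = -75 (t = -(63 + 12) = -1*75 = -75)
t + D = -75 + 0 = -75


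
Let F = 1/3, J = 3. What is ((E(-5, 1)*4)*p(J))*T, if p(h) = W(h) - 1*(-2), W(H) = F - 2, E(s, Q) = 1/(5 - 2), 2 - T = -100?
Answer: 136/3 ≈ 45.333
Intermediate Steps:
T = 102 (T = 2 - 1*(-100) = 2 + 100 = 102)
E(s, Q) = ⅓ (E(s, Q) = 1/3 = ⅓)
F = ⅓ ≈ 0.33333
W(H) = -5/3 (W(H) = ⅓ - 2 = -5/3)
p(h) = ⅓ (p(h) = -5/3 - 1*(-2) = -5/3 + 2 = ⅓)
((E(-5, 1)*4)*p(J))*T = (((⅓)*4)*(⅓))*102 = ((4/3)*(⅓))*102 = (4/9)*102 = 136/3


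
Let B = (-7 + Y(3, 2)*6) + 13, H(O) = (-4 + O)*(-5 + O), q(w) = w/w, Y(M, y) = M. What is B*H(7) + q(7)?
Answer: 145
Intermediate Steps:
q(w) = 1
H(O) = (-5 + O)*(-4 + O)
B = 24 (B = (-7 + 3*6) + 13 = (-7 + 18) + 13 = 11 + 13 = 24)
B*H(7) + q(7) = 24*(20 + 7² - 9*7) + 1 = 24*(20 + 49 - 63) + 1 = 24*6 + 1 = 144 + 1 = 145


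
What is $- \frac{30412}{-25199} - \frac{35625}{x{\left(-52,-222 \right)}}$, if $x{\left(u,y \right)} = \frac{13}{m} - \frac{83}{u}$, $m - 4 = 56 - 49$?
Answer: $- \frac{513444297832}{40041211} \approx -12823.0$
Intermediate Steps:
$m = 11$ ($m = 4 + \left(56 - 49\right) = 4 + 7 = 11$)
$x{\left(u,y \right)} = \frac{13}{11} - \frac{83}{u}$
$- \frac{30412}{-25199} - \frac{35625}{x{\left(-52,-222 \right)}} = - \frac{30412}{-25199} - \frac{35625}{\frac{13}{11} - \frac{83}{-52}} = \left(-30412\right) \left(- \frac{1}{25199}\right) - \frac{35625}{\frac{13}{11} - - \frac{83}{52}} = \frac{30412}{25199} - \frac{35625}{\frac{13}{11} + \frac{83}{52}} = \frac{30412}{25199} - \frac{35625}{\frac{1589}{572}} = \frac{30412}{25199} - \frac{20377500}{1589} = - \frac{513444297832}{40041211}$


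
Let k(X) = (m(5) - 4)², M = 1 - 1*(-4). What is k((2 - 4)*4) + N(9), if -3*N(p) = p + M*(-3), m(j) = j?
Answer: 3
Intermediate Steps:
M = 5 (M = 1 + 4 = 5)
N(p) = 5 - p/3 (N(p) = -(p + 5*(-3))/3 = -(p - 15)/3 = -(-15 + p)/3 = 5 - p/3)
k(X) = 1 (k(X) = (5 - 4)² = 1² = 1)
k((2 - 4)*4) + N(9) = 1 + (5 - ⅓*9) = 1 + (5 - 3) = 1 + 2 = 3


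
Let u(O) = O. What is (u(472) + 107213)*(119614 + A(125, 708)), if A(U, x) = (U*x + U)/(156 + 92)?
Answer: 3203940713445/248 ≈ 1.2919e+10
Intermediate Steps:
A(U, x) = U/248 + U*x/248 (A(U, x) = (U + U*x)/248 = (U + U*x)*(1/248) = U/248 + U*x/248)
(u(472) + 107213)*(119614 + A(125, 708)) = (472 + 107213)*(119614 + (1/248)*125*(1 + 708)) = 107685*(119614 + (1/248)*125*709) = 107685*(119614 + 88625/248) = 107685*(29752897/248) = 3203940713445/248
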